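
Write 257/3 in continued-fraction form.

Run the Euclidean algorithm on 257 and 3; the successive quotients are the partial quotients a_0, a_1, ... (each step inverts the fractional part left over by the previous one):
  257 = 85*3 + 2, so a_0 = 85.
  3 = 1*2 + 1, so a_1 = 1.
  2 = 2*1 + 0, so a_2 = 2.
The remainder reaches 0 after 3 divisions, so the expansion has 3 partial quotients, read off in order.

[85; 1, 2]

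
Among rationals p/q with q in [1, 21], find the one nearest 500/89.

Expand x = 500/89 as a continued fraction with the Euclidean algorithm:
  500 = 5*89 + 55, so a_0 = 5.
  89 = 1*55 + 34, so a_1 = 1.
  55 = 1*34 + 21, so a_2 = 1.
  34 = 1*21 + 13, so a_3 = 1.
  21 = 1*13 + 8, so a_4 = 1.
  13 = 1*8 + 5, so a_5 = 1.
  8 = 1*5 + 3, so a_6 = 1.
  5 = 1*3 + 2, so a_7 = 1.
  3 = 1*2 + 1, so a_8 = 1.
  2 = 2*1 + 0, so a_9 = 2.
so x = [5; 1, 1, 1, 1, 1, 1, 1, 1, 2].
Convergents (p_i = a_i*p_{i-1} + p_{i-2}, q_i = a_i*q_{i-1} + q_{i-2} with p_{-2}=0, p_{-1}=1, q_{-2}=1, q_{-1}=0), until the denominator exceeds 21:
  i=0: a_0=5, p_0 = 5*1 + 0 = 5, q_0 = 5*0 + 1 = 1.
  i=1: a_1=1, p_1 = 1*5 + 1 = 6, q_1 = 1*1 + 0 = 1.
  i=2: a_2=1, p_2 = 1*6 + 5 = 11, q_2 = 1*1 + 1 = 2.
  i=3: a_3=1, p_3 = 1*11 + 6 = 17, q_3 = 1*2 + 1 = 3.
  i=4: a_4=1, p_4 = 1*17 + 11 = 28, q_4 = 1*3 + 2 = 5.
  i=5: a_5=1, p_5 = 1*28 + 17 = 45, q_5 = 1*5 + 3 = 8.
  i=6: a_6=1, p_6 = 1*45 + 28 = 73, q_6 = 1*8 + 5 = 13.
  i=7: a_7=1, p_7 = 1*73 + 45 = 118, q_7 = 1*13 + 8 = 21.
  i=8: a_8=1, p_8 = 1*118 + 73 = 191, q_8 = 1*21 + 13 = 34.
q_8 = 34 > 21, so the last convergent with denominator <= 21 is p_7/q_7 = 118/21.
The closest fraction with denominator <= 21 is either p_7/q_7 or the intermediate fraction (k*p_7 + p_6)/(k*q_7 + q_6) with the largest k >= 1 whose denominator stays <= 21; these approach x as k grows, and every other convergent or intermediate fraction in range is farther away.
Largest k: floor((21 - q_6)/q_7) = floor((21 - 13)/21) = 0.
Since k = 0, no intermediate fraction beyond p_7/q_7 has denominator <= 21, so the convergent 118/21 is the closest (its error is |500*21 - 118*89|/(89*21) = 2/1869).

118/21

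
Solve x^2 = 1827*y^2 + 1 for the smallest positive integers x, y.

(x, y) = (6497, 152)

First expand sqrt(1827) as a continued fraction. With x_i = (sqrt(1827) + m_i)/d_i and (m_0, d_0) = (0, 1): a_0 = floor(sqrt(1827)) = 42, since 42^2 = 1764 <= 1827 < 1849 = 43^2.
Iterate m_{i+1} = d_i*a_i - m_i, d_{i+1} = (1827 - m_{i+1}^2)/d_i, a_{i+1} = floor((a_0 + m_{i+1})/d_{i+1}):
  m_1 = 1*42 - 0 = 42, d_1 = (1827 - 42^2)/1 = 63/1 = 63, a_1 = floor((42 + 42)/63) = 1.
  m_2 = 63*1 - 42 = 21, d_2 = (1827 - 21^2)/63 = 1386/63 = 22, a_2 = floor((42 + 21)/22) = 2.
  m_3 = 22*2 - 21 = 23, d_3 = (1827 - 23^2)/22 = 1298/22 = 59, a_3 = floor((42 + 23)/59) = 1.
  m_4 = 59*1 - 23 = 36, d_4 = (1827 - 36^2)/59 = 531/59 = 9, a_4 = floor((42 + 36)/9) = 8.
  m_5 = 9*8 - 36 = 36, d_5 = (1827 - 36^2)/9 = 531/9 = 59, a_5 = floor((42 + 36)/59) = 1.
  m_6 = 59*1 - 36 = 23, d_6 = (1827 - 23^2)/59 = 1298/59 = 22, a_6 = floor((42 + 23)/22) = 2.
  m_7 = 22*2 - 23 = 21, d_7 = (1827 - 21^2)/22 = 1386/22 = 63, a_7 = floor((42 + 21)/63) = 1.
  m_8 = 63*1 - 21 = 42, d_8 = (1827 - 42^2)/63 = 63/63 = 1, a_8 = floor((42 + 42)/1) = 84.
  m_9 = 1*84 - 42 = 42, d_9 = (1827 - 42^2)/1 = 63/1 = 63: (m_9, d_9) = (m_1, d_1) = (42, 63), so from here the quotients repeat a_1, ..., a_8; the period length is 8.
So sqrt(1827) = [42; (1, 2, 1, 8, 1, 2, 1, 84)] with period length k = 8.
k is even, so the fundamental solution of x^2 - 1827y^2 = 1 is (p_{k-1}, q_{k-1}) = (p_7, q_7); compute convergents through index 7.
Convergents (p_i = a_i*p_{i-1} + p_{i-2}, q_i = a_i*q_{i-1} + q_{i-2} with p_{-2}=0, p_{-1}=1, q_{-2}=1, q_{-1}=0):
  i=0: a_0=42, p_0 = 42*1 + 0 = 42, q_0 = 42*0 + 1 = 1.
  i=1: a_1=1, p_1 = 1*42 + 1 = 43, q_1 = 1*1 + 0 = 1.
  i=2: a_2=2, p_2 = 2*43 + 42 = 128, q_2 = 2*1 + 1 = 3.
  i=3: a_3=1, p_3 = 1*128 + 43 = 171, q_3 = 1*3 + 1 = 4.
  i=4: a_4=8, p_4 = 8*171 + 128 = 1496, q_4 = 8*4 + 3 = 35.
  i=5: a_5=1, p_5 = 1*1496 + 171 = 1667, q_5 = 1*35 + 4 = 39.
  i=6: a_6=2, p_6 = 2*1667 + 1496 = 4830, q_6 = 2*39 + 35 = 113.
  i=7: a_7=1, p_7 = 1*4830 + 1667 = 6497, q_7 = 1*113 + 39 = 152.
Check: 6497^2 - 1827*152^2 = 42211009 - 42211008 = 1, so (x, y) = (6497, 152) solves the equation, and by the theorem it is the least positive solution.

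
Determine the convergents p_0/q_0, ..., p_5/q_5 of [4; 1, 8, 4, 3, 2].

Using the convergent recurrence p_i = a_i*p_{i-1} + p_{i-2}, q_i = a_i*q_{i-1} + q_{i-2} with p_{-2}=0, p_{-1}=1, q_{-2}=1, q_{-1}=0:
  i=0: a_0=4, p_0 = 4*1 + 0 = 4, q_0 = 4*0 + 1 = 1.
  i=1: a_1=1, p_1 = 1*4 + 1 = 5, q_1 = 1*1 + 0 = 1.
  i=2: a_2=8, p_2 = 8*5 + 4 = 44, q_2 = 8*1 + 1 = 9.
  i=3: a_3=4, p_3 = 4*44 + 5 = 181, q_3 = 4*9 + 1 = 37.
  i=4: a_4=3, p_4 = 3*181 + 44 = 587, q_4 = 3*37 + 9 = 120.
  i=5: a_5=2, p_5 = 2*587 + 181 = 1355, q_5 = 2*120 + 37 = 277.

4/1, 5/1, 44/9, 181/37, 587/120, 1355/277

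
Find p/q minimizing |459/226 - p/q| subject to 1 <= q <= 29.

59/29

Expand x = 459/226 as a continued fraction with the Euclidean algorithm:
  459 = 2*226 + 7, so a_0 = 2.
  226 = 32*7 + 2, so a_1 = 32.
  7 = 3*2 + 1, so a_2 = 3.
  2 = 2*1 + 0, so a_3 = 2.
so x = [2; 32, 3, 2].
Convergents (p_i = a_i*p_{i-1} + p_{i-2}, q_i = a_i*q_{i-1} + q_{i-2} with p_{-2}=0, p_{-1}=1, q_{-2}=1, q_{-1}=0), until the denominator exceeds 29:
  i=0: a_0=2, p_0 = 2*1 + 0 = 2, q_0 = 2*0 + 1 = 1.
  i=1: a_1=32, p_1 = 32*2 + 1 = 65, q_1 = 32*1 + 0 = 32.
q_1 = 32 > 29, so the last convergent with denominator <= 29 is p_0/q_0 = 2/1.
The closest fraction with denominator <= 29 is either p_0/q_0 or the intermediate fraction (k*p_0 + p_{-1})/(k*q_0 + q_{-1}) with the largest k >= 1 whose denominator stays <= 29; these approach x as k grows, and every other convergent or intermediate fraction in range is farther away.
Largest k: floor((29 - q_{-1})/q_0) = floor((29 - 0)/1) = 29 (using the seeds p_{-1} = 1, q_{-1} = 0).
That gives (29*2 + 1)/(29*1 + 0) = 59/29.
Compare the errors: |x - 2/1| = |459*1 - 2*226|/(226*1) = 7/226, and |x - 59/29| = |459*29 - 59*226|/(226*29) = 23/6554.
Cross-multiplying, 23*226 = 5198 < 45878 = 7*6554, so 23/6554 is smaller: the intermediate fraction 59/29 is closer to x than 2/1.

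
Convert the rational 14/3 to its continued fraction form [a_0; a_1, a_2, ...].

[4; 1, 2]

Run the Euclidean algorithm on 14 and 3; the successive quotients are the partial quotients a_0, a_1, ... (each step inverts the fractional part left over by the previous one):
  14 = 4*3 + 2, so a_0 = 4.
  3 = 1*2 + 1, so a_1 = 1.
  2 = 2*1 + 0, so a_2 = 2.
The remainder reaches 0 after 3 divisions, so the expansion has 3 partial quotients, read off in order.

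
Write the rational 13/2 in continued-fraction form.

Run the Euclidean algorithm on 13 and 2; the successive quotients are the partial quotients a_0, a_1, ... (each step inverts the fractional part left over by the previous one):
  13 = 6*2 + 1, so a_0 = 6.
  2 = 2*1 + 0, so a_1 = 2.
The remainder reaches 0 after 2 divisions, so the expansion has 2 partial quotients, read off in order.

[6; 2]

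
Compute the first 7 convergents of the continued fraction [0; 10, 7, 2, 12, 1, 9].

0/1, 1/10, 7/71, 15/152, 187/1895, 202/2047, 2005/20318

Using the convergent recurrence p_i = a_i*p_{i-1} + p_{i-2}, q_i = a_i*q_{i-1} + q_{i-2} with p_{-2}=0, p_{-1}=1, q_{-2}=1, q_{-1}=0:
  i=0: a_0=0, p_0 = 0*1 + 0 = 0, q_0 = 0*0 + 1 = 1.
  i=1: a_1=10, p_1 = 10*0 + 1 = 1, q_1 = 10*1 + 0 = 10.
  i=2: a_2=7, p_2 = 7*1 + 0 = 7, q_2 = 7*10 + 1 = 71.
  i=3: a_3=2, p_3 = 2*7 + 1 = 15, q_3 = 2*71 + 10 = 152.
  i=4: a_4=12, p_4 = 12*15 + 7 = 187, q_4 = 12*152 + 71 = 1895.
  i=5: a_5=1, p_5 = 1*187 + 15 = 202, q_5 = 1*1895 + 152 = 2047.
  i=6: a_6=9, p_6 = 9*202 + 187 = 2005, q_6 = 9*2047 + 1895 = 20318.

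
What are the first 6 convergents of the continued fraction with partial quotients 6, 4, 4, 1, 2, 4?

Using the convergent recurrence p_i = a_i*p_{i-1} + p_{i-2}, q_i = a_i*q_{i-1} + q_{i-2} with p_{-2}=0, p_{-1}=1, q_{-2}=1, q_{-1}=0:
  i=0: a_0=6, p_0 = 6*1 + 0 = 6, q_0 = 6*0 + 1 = 1.
  i=1: a_1=4, p_1 = 4*6 + 1 = 25, q_1 = 4*1 + 0 = 4.
  i=2: a_2=4, p_2 = 4*25 + 6 = 106, q_2 = 4*4 + 1 = 17.
  i=3: a_3=1, p_3 = 1*106 + 25 = 131, q_3 = 1*17 + 4 = 21.
  i=4: a_4=2, p_4 = 2*131 + 106 = 368, q_4 = 2*21 + 17 = 59.
  i=5: a_5=4, p_5 = 4*368 + 131 = 1603, q_5 = 4*59 + 21 = 257.

6/1, 25/4, 106/17, 131/21, 368/59, 1603/257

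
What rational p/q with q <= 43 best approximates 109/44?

57/23

Expand x = 109/44 as a continued fraction with the Euclidean algorithm:
  109 = 2*44 + 21, so a_0 = 2.
  44 = 2*21 + 2, so a_1 = 2.
  21 = 10*2 + 1, so a_2 = 10.
  2 = 2*1 + 0, so a_3 = 2.
so x = [2; 2, 10, 2].
Convergents (p_i = a_i*p_{i-1} + p_{i-2}, q_i = a_i*q_{i-1} + q_{i-2} with p_{-2}=0, p_{-1}=1, q_{-2}=1, q_{-1}=0), until the denominator exceeds 43:
  i=0: a_0=2, p_0 = 2*1 + 0 = 2, q_0 = 2*0 + 1 = 1.
  i=1: a_1=2, p_1 = 2*2 + 1 = 5, q_1 = 2*1 + 0 = 2.
  i=2: a_2=10, p_2 = 10*5 + 2 = 52, q_2 = 10*2 + 1 = 21.
  i=3: a_3=2, p_3 = 2*52 + 5 = 109, q_3 = 2*21 + 2 = 44.
q_3 = 44 > 43, so the last convergent with denominator <= 43 is p_2/q_2 = 52/21.
The closest fraction with denominator <= 43 is either p_2/q_2 or the intermediate fraction (k*p_2 + p_1)/(k*q_2 + q_1) with the largest k >= 1 whose denominator stays <= 43; these approach x as k grows, and every other convergent or intermediate fraction in range is farther away.
Largest k: floor((43 - q_1)/q_2) = floor((43 - 2)/21) = 1.
That gives (1*52 + 5)/(1*21 + 2) = 57/23.
Compare the errors: |x - 52/21| = |109*21 - 52*44|/(44*21) = 1/924, and |x - 57/23| = |109*23 - 57*44|/(44*23) = 1/1012.
Cross-multiplying, 1*924 = 924 < 1012 = 1*1012, so 1/1012 is smaller: the intermediate fraction 57/23 is closer to x than 52/21.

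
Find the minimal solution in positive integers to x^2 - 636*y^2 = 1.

(x, y) = (3505951, 139020)

First expand sqrt(636) as a continued fraction. With x_i = (sqrt(636) + m_i)/d_i and (m_0, d_0) = (0, 1): a_0 = floor(sqrt(636)) = 25, since 25^2 = 625 <= 636 < 676 = 26^2.
Iterate m_{i+1} = d_i*a_i - m_i, d_{i+1} = (636 - m_{i+1}^2)/d_i, a_{i+1} = floor((a_0 + m_{i+1})/d_{i+1}):
  m_1 = 1*25 - 0 = 25, d_1 = (636 - 25^2)/1 = 11/1 = 11, a_1 = floor((25 + 25)/11) = 4.
  m_2 = 11*4 - 25 = 19, d_2 = (636 - 19^2)/11 = 275/11 = 25, a_2 = floor((25 + 19)/25) = 1.
  m_3 = 25*1 - 19 = 6, d_3 = (636 - 6^2)/25 = 600/25 = 24, a_3 = floor((25 + 6)/24) = 1.
  m_4 = 24*1 - 6 = 18, d_4 = (636 - 18^2)/24 = 312/24 = 13, a_4 = floor((25 + 18)/13) = 3.
  m_5 = 13*3 - 18 = 21, d_5 = (636 - 21^2)/13 = 195/13 = 15, a_5 = floor((25 + 21)/15) = 3.
  m_6 = 15*3 - 21 = 24, d_6 = (636 - 24^2)/15 = 60/15 = 4, a_6 = floor((25 + 24)/4) = 12.
  m_7 = 4*12 - 24 = 24, d_7 = (636 - 24^2)/4 = 60/4 = 15, a_7 = floor((25 + 24)/15) = 3.
  m_8 = 15*3 - 24 = 21, d_8 = (636 - 21^2)/15 = 195/15 = 13, a_8 = floor((25 + 21)/13) = 3.
  m_9 = 13*3 - 21 = 18, d_9 = (636 - 18^2)/13 = 312/13 = 24, a_9 = floor((25 + 18)/24) = 1.
  m_10 = 24*1 - 18 = 6, d_10 = (636 - 6^2)/24 = 600/24 = 25, a_10 = floor((25 + 6)/25) = 1.
  m_11 = 25*1 - 6 = 19, d_11 = (636 - 19^2)/25 = 275/25 = 11, a_11 = floor((25 + 19)/11) = 4.
  m_12 = 11*4 - 19 = 25, d_12 = (636 - 25^2)/11 = 11/11 = 1, a_12 = floor((25 + 25)/1) = 50.
  m_13 = 1*50 - 25 = 25, d_13 = (636 - 25^2)/1 = 11/1 = 11: (m_13, d_13) = (m_1, d_1) = (25, 11), so from here the quotients repeat a_1, ..., a_12; the period length is 12.
So sqrt(636) = [25; (4, 1, 1, 3, 3, 12, 3, 3, 1, 1, 4, 50)] with period length k = 12.
k is even, so the fundamental solution of x^2 - 636y^2 = 1 is (p_{k-1}, q_{k-1}) = (p_11, q_11); compute convergents through index 11.
Convergents (p_i = a_i*p_{i-1} + p_{i-2}, q_i = a_i*q_{i-1} + q_{i-2} with p_{-2}=0, p_{-1}=1, q_{-2}=1, q_{-1}=0):
  i=0: a_0=25, p_0 = 25*1 + 0 = 25, q_0 = 25*0 + 1 = 1.
  i=1: a_1=4, p_1 = 4*25 + 1 = 101, q_1 = 4*1 + 0 = 4.
  i=2: a_2=1, p_2 = 1*101 + 25 = 126, q_2 = 1*4 + 1 = 5.
  i=3: a_3=1, p_3 = 1*126 + 101 = 227, q_3 = 1*5 + 4 = 9.
  i=4: a_4=3, p_4 = 3*227 + 126 = 807, q_4 = 3*9 + 5 = 32.
  i=5: a_5=3, p_5 = 3*807 + 227 = 2648, q_5 = 3*32 + 9 = 105.
  i=6: a_6=12, p_6 = 12*2648 + 807 = 32583, q_6 = 12*105 + 32 = 1292.
  i=7: a_7=3, p_7 = 3*32583 + 2648 = 100397, q_7 = 3*1292 + 105 = 3981.
  i=8: a_8=3, p_8 = 3*100397 + 32583 = 333774, q_8 = 3*3981 + 1292 = 13235.
  i=9: a_9=1, p_9 = 1*333774 + 100397 = 434171, q_9 = 1*13235 + 3981 = 17216.
  i=10: a_10=1, p_10 = 1*434171 + 333774 = 767945, q_10 = 1*17216 + 13235 = 30451.
  i=11: a_11=4, p_11 = 4*767945 + 434171 = 3505951, q_11 = 4*30451 + 17216 = 139020.
Check: 3505951^2 - 636*139020^2 = 12291692414401 - 12291692414400 = 1, so (x, y) = (3505951, 139020) solves the equation, and by the theorem it is the least positive solution.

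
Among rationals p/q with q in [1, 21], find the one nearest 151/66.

Expand x = 151/66 as a continued fraction with the Euclidean algorithm:
  151 = 2*66 + 19, so a_0 = 2.
  66 = 3*19 + 9, so a_1 = 3.
  19 = 2*9 + 1, so a_2 = 2.
  9 = 9*1 + 0, so a_3 = 9.
so x = [2; 3, 2, 9].
Convergents (p_i = a_i*p_{i-1} + p_{i-2}, q_i = a_i*q_{i-1} + q_{i-2} with p_{-2}=0, p_{-1}=1, q_{-2}=1, q_{-1}=0), until the denominator exceeds 21:
  i=0: a_0=2, p_0 = 2*1 + 0 = 2, q_0 = 2*0 + 1 = 1.
  i=1: a_1=3, p_1 = 3*2 + 1 = 7, q_1 = 3*1 + 0 = 3.
  i=2: a_2=2, p_2 = 2*7 + 2 = 16, q_2 = 2*3 + 1 = 7.
  i=3: a_3=9, p_3 = 9*16 + 7 = 151, q_3 = 9*7 + 3 = 66.
q_3 = 66 > 21, so the last convergent with denominator <= 21 is p_2/q_2 = 16/7.
The closest fraction with denominator <= 21 is either p_2/q_2 or the intermediate fraction (k*p_2 + p_1)/(k*q_2 + q_1) with the largest k >= 1 whose denominator stays <= 21; these approach x as k grows, and every other convergent or intermediate fraction in range is farther away.
Largest k: floor((21 - q_1)/q_2) = floor((21 - 3)/7) = 2.
That gives (2*16 + 7)/(2*7 + 3) = 39/17.
Compare the errors: |x - 16/7| = |151*7 - 16*66|/(66*7) = 1/462, and |x - 39/17| = |151*17 - 39*66|/(66*17) = 7/1122.
Cross-multiplying, 1*1122 = 1122 < 3234 = 7*462, so 1/462 is smaller: the convergent 16/7 is closer to x than 39/17.

16/7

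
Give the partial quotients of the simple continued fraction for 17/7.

[2; 2, 3]

Run the Euclidean algorithm on 17 and 7; the successive quotients are the partial quotients a_0, a_1, ... (each step inverts the fractional part left over by the previous one):
  17 = 2*7 + 3, so a_0 = 2.
  7 = 2*3 + 1, so a_1 = 2.
  3 = 3*1 + 0, so a_2 = 3.
The remainder reaches 0 after 3 divisions, so the expansion has 3 partial quotients, read off in order.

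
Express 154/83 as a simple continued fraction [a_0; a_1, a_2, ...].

[1; 1, 5, 1, 11]

Run the Euclidean algorithm on 154 and 83; the successive quotients are the partial quotients a_0, a_1, ... (each step inverts the fractional part left over by the previous one):
  154 = 1*83 + 71, so a_0 = 1.
  83 = 1*71 + 12, so a_1 = 1.
  71 = 5*12 + 11, so a_2 = 5.
  12 = 1*11 + 1, so a_3 = 1.
  11 = 11*1 + 0, so a_4 = 11.
The remainder reaches 0 after 5 divisions, so the expansion has 5 partial quotients, read off in order.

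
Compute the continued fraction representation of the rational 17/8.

[2; 8]

Run the Euclidean algorithm on 17 and 8; the successive quotients are the partial quotients a_0, a_1, ... (each step inverts the fractional part left over by the previous one):
  17 = 2*8 + 1, so a_0 = 2.
  8 = 8*1 + 0, so a_1 = 8.
The remainder reaches 0 after 2 divisions, so the expansion has 2 partial quotients, read off in order.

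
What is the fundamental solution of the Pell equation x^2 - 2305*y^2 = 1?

(x, y) = (4609, 96)

First expand sqrt(2305) as a continued fraction. With x_i = (sqrt(2305) + m_i)/d_i and (m_0, d_0) = (0, 1): a_0 = floor(sqrt(2305)) = 48, since 48^2 = 2304 <= 2305 < 2401 = 49^2.
Iterate m_{i+1} = d_i*a_i - m_i, d_{i+1} = (2305 - m_{i+1}^2)/d_i, a_{i+1} = floor((a_0 + m_{i+1})/d_{i+1}):
  m_1 = 1*48 - 0 = 48, d_1 = (2305 - 48^2)/1 = 1/1 = 1, a_1 = floor((48 + 48)/1) = 96.
  m_2 = 1*96 - 48 = 48, d_2 = (2305 - 48^2)/1 = 1/1 = 1: (m_2, d_2) = (m_1, d_1) = (48, 1), so from here the quotient a_1 repeats; the period length is 1.
So sqrt(2305) = [48; (96)] with period length k = 1.
k is odd, so (p_{k-1}, q_{k-1}) only solves x^2 - 2305y^2 = -1 and the fundamental solution of x^2 - 2305y^2 = 1 is (p_{2k-1}, q_{2k-1}) = (p_1, q_1); compute convergents through index 1, running through the period twice.
Convergents (p_i = a_i*p_{i-1} + p_{i-2}, q_i = a_i*q_{i-1} + q_{i-2} with p_{-2}=0, p_{-1}=1, q_{-2}=1, q_{-1}=0):
  i=0: a_0=48, p_0 = 48*1 + 0 = 48, q_0 = 48*0 + 1 = 1.
  i=1: a_1=96, p_1 = 96*48 + 1 = 4609, q_1 = 96*1 + 0 = 96.
Indeed p_0^2 - 2305*q_0^2 = 2304 - 2305 = -1, not +1.
Check: 4609^2 - 2305*96^2 = 21242881 - 21242880 = 1, so (x, y) = (4609, 96) solves the equation, and by the theorem it is the least positive solution.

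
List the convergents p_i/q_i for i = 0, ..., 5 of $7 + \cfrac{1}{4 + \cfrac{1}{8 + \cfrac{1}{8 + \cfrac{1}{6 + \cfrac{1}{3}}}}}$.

Using the convergent recurrence p_i = a_i*p_{i-1} + p_{i-2}, q_i = a_i*q_{i-1} + q_{i-2} with p_{-2}=0, p_{-1}=1, q_{-2}=1, q_{-1}=0:
  i=0: a_0=7, p_0 = 7*1 + 0 = 7, q_0 = 7*0 + 1 = 1.
  i=1: a_1=4, p_1 = 4*7 + 1 = 29, q_1 = 4*1 + 0 = 4.
  i=2: a_2=8, p_2 = 8*29 + 7 = 239, q_2 = 8*4 + 1 = 33.
  i=3: a_3=8, p_3 = 8*239 + 29 = 1941, q_3 = 8*33 + 4 = 268.
  i=4: a_4=6, p_4 = 6*1941 + 239 = 11885, q_4 = 6*268 + 33 = 1641.
  i=5: a_5=3, p_5 = 3*11885 + 1941 = 37596, q_5 = 3*1641 + 268 = 5191.

7/1, 29/4, 239/33, 1941/268, 11885/1641, 37596/5191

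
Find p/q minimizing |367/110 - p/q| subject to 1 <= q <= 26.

10/3

Expand x = 367/110 as a continued fraction with the Euclidean algorithm:
  367 = 3*110 + 37, so a_0 = 3.
  110 = 2*37 + 36, so a_1 = 2.
  37 = 1*36 + 1, so a_2 = 1.
  36 = 36*1 + 0, so a_3 = 36.
so x = [3; 2, 1, 36].
Convergents (p_i = a_i*p_{i-1} + p_{i-2}, q_i = a_i*q_{i-1} + q_{i-2} with p_{-2}=0, p_{-1}=1, q_{-2}=1, q_{-1}=0), until the denominator exceeds 26:
  i=0: a_0=3, p_0 = 3*1 + 0 = 3, q_0 = 3*0 + 1 = 1.
  i=1: a_1=2, p_1 = 2*3 + 1 = 7, q_1 = 2*1 + 0 = 2.
  i=2: a_2=1, p_2 = 1*7 + 3 = 10, q_2 = 1*2 + 1 = 3.
  i=3: a_3=36, p_3 = 36*10 + 7 = 367, q_3 = 36*3 + 2 = 110.
q_3 = 110 > 26, so the last convergent with denominator <= 26 is p_2/q_2 = 10/3.
The closest fraction with denominator <= 26 is either p_2/q_2 or the intermediate fraction (k*p_2 + p_1)/(k*q_2 + q_1) with the largest k >= 1 whose denominator stays <= 26; these approach x as k grows, and every other convergent or intermediate fraction in range is farther away.
Largest k: floor((26 - q_1)/q_2) = floor((26 - 2)/3) = 8.
That gives (8*10 + 7)/(8*3 + 2) = 87/26.
Compare the errors: |x - 10/3| = |367*3 - 10*110|/(110*3) = 1/330, and |x - 87/26| = |367*26 - 87*110|/(110*26) = 28/2860.
Cross-multiplying, 1*2860 = 2860 < 9240 = 28*330, so 1/330 is smaller: the convergent 10/3 is closer to x than 87/26.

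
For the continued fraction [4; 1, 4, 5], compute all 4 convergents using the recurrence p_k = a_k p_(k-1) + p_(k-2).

4/1, 5/1, 24/5, 125/26

Using the convergent recurrence p_i = a_i*p_{i-1} + p_{i-2}, q_i = a_i*q_{i-1} + q_{i-2} with p_{-2}=0, p_{-1}=1, q_{-2}=1, q_{-1}=0:
  i=0: a_0=4, p_0 = 4*1 + 0 = 4, q_0 = 4*0 + 1 = 1.
  i=1: a_1=1, p_1 = 1*4 + 1 = 5, q_1 = 1*1 + 0 = 1.
  i=2: a_2=4, p_2 = 4*5 + 4 = 24, q_2 = 4*1 + 1 = 5.
  i=3: a_3=5, p_3 = 5*24 + 5 = 125, q_3 = 5*5 + 1 = 26.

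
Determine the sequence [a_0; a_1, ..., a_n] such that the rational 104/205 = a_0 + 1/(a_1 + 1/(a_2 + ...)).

Run the Euclidean algorithm on 104 and 205; the successive quotients are the partial quotients a_0, a_1, ... (each step inverts the fractional part left over by the previous one):
  104 = 0*205 + 104, so a_0 = 0.
  205 = 1*104 + 101, so a_1 = 1.
  104 = 1*101 + 3, so a_2 = 1.
  101 = 33*3 + 2, so a_3 = 33.
  3 = 1*2 + 1, so a_4 = 1.
  2 = 2*1 + 0, so a_5 = 2.
The remainder reaches 0 after 6 divisions, so the expansion has 6 partial quotients, read off in order.

[0; 1, 1, 33, 1, 2]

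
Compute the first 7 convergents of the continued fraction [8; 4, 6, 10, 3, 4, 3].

8/1, 33/4, 206/25, 2093/254, 6485/787, 28033/3402, 90584/10993

Using the convergent recurrence p_i = a_i*p_{i-1} + p_{i-2}, q_i = a_i*q_{i-1} + q_{i-2} with p_{-2}=0, p_{-1}=1, q_{-2}=1, q_{-1}=0:
  i=0: a_0=8, p_0 = 8*1 + 0 = 8, q_0 = 8*0 + 1 = 1.
  i=1: a_1=4, p_1 = 4*8 + 1 = 33, q_1 = 4*1 + 0 = 4.
  i=2: a_2=6, p_2 = 6*33 + 8 = 206, q_2 = 6*4 + 1 = 25.
  i=3: a_3=10, p_3 = 10*206 + 33 = 2093, q_3 = 10*25 + 4 = 254.
  i=4: a_4=3, p_4 = 3*2093 + 206 = 6485, q_4 = 3*254 + 25 = 787.
  i=5: a_5=4, p_5 = 4*6485 + 2093 = 28033, q_5 = 4*787 + 254 = 3402.
  i=6: a_6=3, p_6 = 3*28033 + 6485 = 90584, q_6 = 3*3402 + 787 = 10993.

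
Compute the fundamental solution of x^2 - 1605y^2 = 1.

First expand sqrt(1605) as a continued fraction. With x_i = (sqrt(1605) + m_i)/d_i and (m_0, d_0) = (0, 1): a_0 = floor(sqrt(1605)) = 40, since 40^2 = 1600 <= 1605 < 1681 = 41^2.
Iterate m_{i+1} = d_i*a_i - m_i, d_{i+1} = (1605 - m_{i+1}^2)/d_i, a_{i+1} = floor((a_0 + m_{i+1})/d_{i+1}):
  m_1 = 1*40 - 0 = 40, d_1 = (1605 - 40^2)/1 = 5/1 = 5, a_1 = floor((40 + 40)/5) = 16.
  m_2 = 5*16 - 40 = 40, d_2 = (1605 - 40^2)/5 = 5/5 = 1, a_2 = floor((40 + 40)/1) = 80.
  m_3 = 1*80 - 40 = 40, d_3 = (1605 - 40^2)/1 = 5/1 = 5: (m_3, d_3) = (m_1, d_1) = (40, 5), so from here the quotients repeat a_1, a_2; the period length is 2.
So sqrt(1605) = [40; (16, 80)] with period length k = 2.
k is even, so the fundamental solution of x^2 - 1605y^2 = 1 is (p_{k-1}, q_{k-1}) = (p_1, q_1); compute convergents through index 1.
Convergents (p_i = a_i*p_{i-1} + p_{i-2}, q_i = a_i*q_{i-1} + q_{i-2} with p_{-2}=0, p_{-1}=1, q_{-2}=1, q_{-1}=0):
  i=0: a_0=40, p_0 = 40*1 + 0 = 40, q_0 = 40*0 + 1 = 1.
  i=1: a_1=16, p_1 = 16*40 + 1 = 641, q_1 = 16*1 + 0 = 16.
Check: 641^2 - 1605*16^2 = 410881 - 410880 = 1, so (x, y) = (641, 16) solves the equation, and by the theorem it is the least positive solution.

(x, y) = (641, 16)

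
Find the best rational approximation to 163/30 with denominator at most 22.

87/16

Expand x = 163/30 as a continued fraction with the Euclidean algorithm:
  163 = 5*30 + 13, so a_0 = 5.
  30 = 2*13 + 4, so a_1 = 2.
  13 = 3*4 + 1, so a_2 = 3.
  4 = 4*1 + 0, so a_3 = 4.
so x = [5; 2, 3, 4].
Convergents (p_i = a_i*p_{i-1} + p_{i-2}, q_i = a_i*q_{i-1} + q_{i-2} with p_{-2}=0, p_{-1}=1, q_{-2}=1, q_{-1}=0), until the denominator exceeds 22:
  i=0: a_0=5, p_0 = 5*1 + 0 = 5, q_0 = 5*0 + 1 = 1.
  i=1: a_1=2, p_1 = 2*5 + 1 = 11, q_1 = 2*1 + 0 = 2.
  i=2: a_2=3, p_2 = 3*11 + 5 = 38, q_2 = 3*2 + 1 = 7.
  i=3: a_3=4, p_3 = 4*38 + 11 = 163, q_3 = 4*7 + 2 = 30.
q_3 = 30 > 22, so the last convergent with denominator <= 22 is p_2/q_2 = 38/7.
The closest fraction with denominator <= 22 is either p_2/q_2 or the intermediate fraction (k*p_2 + p_1)/(k*q_2 + q_1) with the largest k >= 1 whose denominator stays <= 22; these approach x as k grows, and every other convergent or intermediate fraction in range is farther away.
Largest k: floor((22 - q_1)/q_2) = floor((22 - 2)/7) = 2.
That gives (2*38 + 11)/(2*7 + 2) = 87/16.
Compare the errors: |x - 38/7| = |163*7 - 38*30|/(30*7) = 1/210, and |x - 87/16| = |163*16 - 87*30|/(30*16) = 2/480.
Cross-multiplying, 2*210 = 420 < 480 = 1*480, so 2/480 is smaller: the intermediate fraction 87/16 is closer to x than 38/7.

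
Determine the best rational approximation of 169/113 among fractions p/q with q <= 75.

112/75

Expand x = 169/113 as a continued fraction with the Euclidean algorithm:
  169 = 1*113 + 56, so a_0 = 1.
  113 = 2*56 + 1, so a_1 = 2.
  56 = 56*1 + 0, so a_2 = 56.
so x = [1; 2, 56].
Convergents (p_i = a_i*p_{i-1} + p_{i-2}, q_i = a_i*q_{i-1} + q_{i-2} with p_{-2}=0, p_{-1}=1, q_{-2}=1, q_{-1}=0), until the denominator exceeds 75:
  i=0: a_0=1, p_0 = 1*1 + 0 = 1, q_0 = 1*0 + 1 = 1.
  i=1: a_1=2, p_1 = 2*1 + 1 = 3, q_1 = 2*1 + 0 = 2.
  i=2: a_2=56, p_2 = 56*3 + 1 = 169, q_2 = 56*2 + 1 = 113.
q_2 = 113 > 75, so the last convergent with denominator <= 75 is p_1/q_1 = 3/2.
The closest fraction with denominator <= 75 is either p_1/q_1 or the intermediate fraction (k*p_1 + p_0)/(k*q_1 + q_0) with the largest k >= 1 whose denominator stays <= 75; these approach x as k grows, and every other convergent or intermediate fraction in range is farther away.
Largest k: floor((75 - q_0)/q_1) = floor((75 - 1)/2) = 37.
That gives (37*3 + 1)/(37*2 + 1) = 112/75.
Compare the errors: |x - 3/2| = |169*2 - 3*113|/(113*2) = 1/226, and |x - 112/75| = |169*75 - 112*113|/(113*75) = 19/8475.
Cross-multiplying, 19*226 = 4294 < 8475 = 1*8475, so 19/8475 is smaller: the intermediate fraction 112/75 is closer to x than 3/2.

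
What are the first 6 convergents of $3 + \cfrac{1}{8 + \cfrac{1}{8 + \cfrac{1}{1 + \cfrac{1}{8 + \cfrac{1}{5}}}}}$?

Using the convergent recurrence p_i = a_i*p_{i-1} + p_{i-2}, q_i = a_i*q_{i-1} + q_{i-2} with p_{-2}=0, p_{-1}=1, q_{-2}=1, q_{-1}=0:
  i=0: a_0=3, p_0 = 3*1 + 0 = 3, q_0 = 3*0 + 1 = 1.
  i=1: a_1=8, p_1 = 8*3 + 1 = 25, q_1 = 8*1 + 0 = 8.
  i=2: a_2=8, p_2 = 8*25 + 3 = 203, q_2 = 8*8 + 1 = 65.
  i=3: a_3=1, p_3 = 1*203 + 25 = 228, q_3 = 1*65 + 8 = 73.
  i=4: a_4=8, p_4 = 8*228 + 203 = 2027, q_4 = 8*73 + 65 = 649.
  i=5: a_5=5, p_5 = 5*2027 + 228 = 10363, q_5 = 5*649 + 73 = 3318.

3/1, 25/8, 203/65, 228/73, 2027/649, 10363/3318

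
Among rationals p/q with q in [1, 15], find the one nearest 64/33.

Expand x = 64/33 as a continued fraction with the Euclidean algorithm:
  64 = 1*33 + 31, so a_0 = 1.
  33 = 1*31 + 2, so a_1 = 1.
  31 = 15*2 + 1, so a_2 = 15.
  2 = 2*1 + 0, so a_3 = 2.
so x = [1; 1, 15, 2].
Convergents (p_i = a_i*p_{i-1} + p_{i-2}, q_i = a_i*q_{i-1} + q_{i-2} with p_{-2}=0, p_{-1}=1, q_{-2}=1, q_{-1}=0), until the denominator exceeds 15:
  i=0: a_0=1, p_0 = 1*1 + 0 = 1, q_0 = 1*0 + 1 = 1.
  i=1: a_1=1, p_1 = 1*1 + 1 = 2, q_1 = 1*1 + 0 = 1.
  i=2: a_2=15, p_2 = 15*2 + 1 = 31, q_2 = 15*1 + 1 = 16.
q_2 = 16 > 15, so the last convergent with denominator <= 15 is p_1/q_1 = 2/1.
The closest fraction with denominator <= 15 is either p_1/q_1 or the intermediate fraction (k*p_1 + p_0)/(k*q_1 + q_0) with the largest k >= 1 whose denominator stays <= 15; these approach x as k grows, and every other convergent or intermediate fraction in range is farther away.
Largest k: floor((15 - q_0)/q_1) = floor((15 - 1)/1) = 14.
That gives (14*2 + 1)/(14*1 + 1) = 29/15.
Compare the errors: |x - 2/1| = |64*1 - 2*33|/(33*1) = 2/33, and |x - 29/15| = |64*15 - 29*33|/(33*15) = 3/495.
Cross-multiplying, 3*33 = 99 < 990 = 2*495, so 3/495 is smaller: the intermediate fraction 29/15 is closer to x than 2/1.

29/15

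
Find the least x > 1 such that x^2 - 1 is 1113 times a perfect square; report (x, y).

(x, y) = (702463, 21056)

First expand sqrt(1113) as a continued fraction. With x_i = (sqrt(1113) + m_i)/d_i and (m_0, d_0) = (0, 1): a_0 = floor(sqrt(1113)) = 33, since 33^2 = 1089 <= 1113 < 1156 = 34^2.
Iterate m_{i+1} = d_i*a_i - m_i, d_{i+1} = (1113 - m_{i+1}^2)/d_i, a_{i+1} = floor((a_0 + m_{i+1})/d_{i+1}):
  m_1 = 1*33 - 0 = 33, d_1 = (1113 - 33^2)/1 = 24/1 = 24, a_1 = floor((33 + 33)/24) = 2.
  m_2 = 24*2 - 33 = 15, d_2 = (1113 - 15^2)/24 = 888/24 = 37, a_2 = floor((33 + 15)/37) = 1.
  m_3 = 37*1 - 15 = 22, d_3 = (1113 - 22^2)/37 = 629/37 = 17, a_3 = floor((33 + 22)/17) = 3.
  m_4 = 17*3 - 22 = 29, d_4 = (1113 - 29^2)/17 = 272/17 = 16, a_4 = floor((33 + 29)/16) = 3.
  m_5 = 16*3 - 29 = 19, d_5 = (1113 - 19^2)/16 = 752/16 = 47, a_5 = floor((33 + 19)/47) = 1.
  m_6 = 47*1 - 19 = 28, d_6 = (1113 - 28^2)/47 = 329/47 = 7, a_6 = floor((33 + 28)/7) = 8.
  m_7 = 7*8 - 28 = 28, d_7 = (1113 - 28^2)/7 = 329/7 = 47, a_7 = floor((33 + 28)/47) = 1.
  m_8 = 47*1 - 28 = 19, d_8 = (1113 - 19^2)/47 = 752/47 = 16, a_8 = floor((33 + 19)/16) = 3.
  m_9 = 16*3 - 19 = 29, d_9 = (1113 - 29^2)/16 = 272/16 = 17, a_9 = floor((33 + 29)/17) = 3.
  m_10 = 17*3 - 29 = 22, d_10 = (1113 - 22^2)/17 = 629/17 = 37, a_10 = floor((33 + 22)/37) = 1.
  m_11 = 37*1 - 22 = 15, d_11 = (1113 - 15^2)/37 = 888/37 = 24, a_11 = floor((33 + 15)/24) = 2.
  m_12 = 24*2 - 15 = 33, d_12 = (1113 - 33^2)/24 = 24/24 = 1, a_12 = floor((33 + 33)/1) = 66.
  m_13 = 1*66 - 33 = 33, d_13 = (1113 - 33^2)/1 = 24/1 = 24: (m_13, d_13) = (m_1, d_1) = (33, 24), so from here the quotients repeat a_1, ..., a_12; the period length is 12.
So sqrt(1113) = [33; (2, 1, 3, 3, 1, 8, 1, 3, 3, 1, 2, 66)] with period length k = 12.
k is even, so the fundamental solution of x^2 - 1113y^2 = 1 is (p_{k-1}, q_{k-1}) = (p_11, q_11); compute convergents through index 11.
Convergents (p_i = a_i*p_{i-1} + p_{i-2}, q_i = a_i*q_{i-1} + q_{i-2} with p_{-2}=0, p_{-1}=1, q_{-2}=1, q_{-1}=0):
  i=0: a_0=33, p_0 = 33*1 + 0 = 33, q_0 = 33*0 + 1 = 1.
  i=1: a_1=2, p_1 = 2*33 + 1 = 67, q_1 = 2*1 + 0 = 2.
  i=2: a_2=1, p_2 = 1*67 + 33 = 100, q_2 = 1*2 + 1 = 3.
  i=3: a_3=3, p_3 = 3*100 + 67 = 367, q_3 = 3*3 + 2 = 11.
  i=4: a_4=3, p_4 = 3*367 + 100 = 1201, q_4 = 3*11 + 3 = 36.
  i=5: a_5=1, p_5 = 1*1201 + 367 = 1568, q_5 = 1*36 + 11 = 47.
  i=6: a_6=8, p_6 = 8*1568 + 1201 = 13745, q_6 = 8*47 + 36 = 412.
  i=7: a_7=1, p_7 = 1*13745 + 1568 = 15313, q_7 = 1*412 + 47 = 459.
  i=8: a_8=3, p_8 = 3*15313 + 13745 = 59684, q_8 = 3*459 + 412 = 1789.
  i=9: a_9=3, p_9 = 3*59684 + 15313 = 194365, q_9 = 3*1789 + 459 = 5826.
  i=10: a_10=1, p_10 = 1*194365 + 59684 = 254049, q_10 = 1*5826 + 1789 = 7615.
  i=11: a_11=2, p_11 = 2*254049 + 194365 = 702463, q_11 = 2*7615 + 5826 = 21056.
Check: 702463^2 - 1113*21056^2 = 493454266369 - 493454266368 = 1, so (x, y) = (702463, 21056) solves the equation, and by the theorem it is the least positive solution.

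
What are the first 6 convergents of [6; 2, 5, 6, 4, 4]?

6/1, 13/2, 71/11, 439/68, 1827/283, 7747/1200

Using the convergent recurrence p_i = a_i*p_{i-1} + p_{i-2}, q_i = a_i*q_{i-1} + q_{i-2} with p_{-2}=0, p_{-1}=1, q_{-2}=1, q_{-1}=0:
  i=0: a_0=6, p_0 = 6*1 + 0 = 6, q_0 = 6*0 + 1 = 1.
  i=1: a_1=2, p_1 = 2*6 + 1 = 13, q_1 = 2*1 + 0 = 2.
  i=2: a_2=5, p_2 = 5*13 + 6 = 71, q_2 = 5*2 + 1 = 11.
  i=3: a_3=6, p_3 = 6*71 + 13 = 439, q_3 = 6*11 + 2 = 68.
  i=4: a_4=4, p_4 = 4*439 + 71 = 1827, q_4 = 4*68 + 11 = 283.
  i=5: a_5=4, p_5 = 4*1827 + 439 = 7747, q_5 = 4*283 + 68 = 1200.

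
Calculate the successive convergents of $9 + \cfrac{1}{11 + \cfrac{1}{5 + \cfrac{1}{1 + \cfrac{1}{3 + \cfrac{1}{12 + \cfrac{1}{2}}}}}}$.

Using the convergent recurrence p_i = a_i*p_{i-1} + p_{i-2}, q_i = a_i*q_{i-1} + q_{i-2} with p_{-2}=0, p_{-1}=1, q_{-2}=1, q_{-1}=0:
  i=0: a_0=9, p_0 = 9*1 + 0 = 9, q_0 = 9*0 + 1 = 1.
  i=1: a_1=11, p_1 = 11*9 + 1 = 100, q_1 = 11*1 + 0 = 11.
  i=2: a_2=5, p_2 = 5*100 + 9 = 509, q_2 = 5*11 + 1 = 56.
  i=3: a_3=1, p_3 = 1*509 + 100 = 609, q_3 = 1*56 + 11 = 67.
  i=4: a_4=3, p_4 = 3*609 + 509 = 2336, q_4 = 3*67 + 56 = 257.
  i=5: a_5=12, p_5 = 12*2336 + 609 = 28641, q_5 = 12*257 + 67 = 3151.
  i=6: a_6=2, p_6 = 2*28641 + 2336 = 59618, q_6 = 2*3151 + 257 = 6559.

9/1, 100/11, 509/56, 609/67, 2336/257, 28641/3151, 59618/6559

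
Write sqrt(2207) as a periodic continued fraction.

[46; (1, 45, 1, 92)]

Write x_i = (sqrt(2207) + m_i)/d_i with (m_0, d_0) = (0, 1). a_0 = floor(sqrt(2207)) = 46, since 46^2 = 2116 <= 2207 < 2209 = 47^2.
Iterate m_{i+1} = d_i*a_i - m_i, d_{i+1} = (2207 - m_{i+1}^2)/d_i, a_{i+1} = floor((a_0 + m_{i+1})/d_{i+1}):
  m_1 = 1*46 - 0 = 46, d_1 = (2207 - 46^2)/1 = 91/1 = 91, a_1 = floor((46 + 46)/91) = 1.
  m_2 = 91*1 - 46 = 45, d_2 = (2207 - 45^2)/91 = 182/91 = 2, a_2 = floor((46 + 45)/2) = 45.
  m_3 = 2*45 - 45 = 45, d_3 = (2207 - 45^2)/2 = 182/2 = 91, a_3 = floor((46 + 45)/91) = 1.
  m_4 = 91*1 - 45 = 46, d_4 = (2207 - 46^2)/91 = 91/91 = 1, a_4 = floor((46 + 46)/1) = 92.
  m_5 = 1*92 - 46 = 46, d_5 = (2207 - 46^2)/1 = 91/1 = 91: (m_5, d_5) = (m_1, d_1) = (46, 91), so from here the quotients repeat a_1, ..., a_4; the period length is 4.
Hence the expansion of sqrt(2207) is a_0 = 46 followed by the repeating block 1, 45, 1, 92 (period 4).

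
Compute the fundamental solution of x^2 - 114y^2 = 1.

(x, y) = (1025, 96)

First expand sqrt(114) as a continued fraction. With x_i = (sqrt(114) + m_i)/d_i and (m_0, d_0) = (0, 1): a_0 = floor(sqrt(114)) = 10, since 10^2 = 100 <= 114 < 121 = 11^2.
Iterate m_{i+1} = d_i*a_i - m_i, d_{i+1} = (114 - m_{i+1}^2)/d_i, a_{i+1} = floor((a_0 + m_{i+1})/d_{i+1}):
  m_1 = 1*10 - 0 = 10, d_1 = (114 - 10^2)/1 = 14/1 = 14, a_1 = floor((10 + 10)/14) = 1.
  m_2 = 14*1 - 10 = 4, d_2 = (114 - 4^2)/14 = 98/14 = 7, a_2 = floor((10 + 4)/7) = 2.
  m_3 = 7*2 - 4 = 10, d_3 = (114 - 10^2)/7 = 14/7 = 2, a_3 = floor((10 + 10)/2) = 10.
  m_4 = 2*10 - 10 = 10, d_4 = (114 - 10^2)/2 = 14/2 = 7, a_4 = floor((10 + 10)/7) = 2.
  m_5 = 7*2 - 10 = 4, d_5 = (114 - 4^2)/7 = 98/7 = 14, a_5 = floor((10 + 4)/14) = 1.
  m_6 = 14*1 - 4 = 10, d_6 = (114 - 10^2)/14 = 14/14 = 1, a_6 = floor((10 + 10)/1) = 20.
  m_7 = 1*20 - 10 = 10, d_7 = (114 - 10^2)/1 = 14/1 = 14: (m_7, d_7) = (m_1, d_1) = (10, 14), so from here the quotients repeat a_1, ..., a_6; the period length is 6.
So sqrt(114) = [10; (1, 2, 10, 2, 1, 20)] with period length k = 6.
k is even, so the fundamental solution of x^2 - 114y^2 = 1 is (p_{k-1}, q_{k-1}) = (p_5, q_5); compute convergents through index 5.
Convergents (p_i = a_i*p_{i-1} + p_{i-2}, q_i = a_i*q_{i-1} + q_{i-2} with p_{-2}=0, p_{-1}=1, q_{-2}=1, q_{-1}=0):
  i=0: a_0=10, p_0 = 10*1 + 0 = 10, q_0 = 10*0 + 1 = 1.
  i=1: a_1=1, p_1 = 1*10 + 1 = 11, q_1 = 1*1 + 0 = 1.
  i=2: a_2=2, p_2 = 2*11 + 10 = 32, q_2 = 2*1 + 1 = 3.
  i=3: a_3=10, p_3 = 10*32 + 11 = 331, q_3 = 10*3 + 1 = 31.
  i=4: a_4=2, p_4 = 2*331 + 32 = 694, q_4 = 2*31 + 3 = 65.
  i=5: a_5=1, p_5 = 1*694 + 331 = 1025, q_5 = 1*65 + 31 = 96.
Check: 1025^2 - 114*96^2 = 1050625 - 1050624 = 1, so (x, y) = (1025, 96) solves the equation, and by the theorem it is the least positive solution.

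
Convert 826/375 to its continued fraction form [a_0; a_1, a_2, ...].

Run the Euclidean algorithm on 826 and 375; the successive quotients are the partial quotients a_0, a_1, ... (each step inverts the fractional part left over by the previous one):
  826 = 2*375 + 76, so a_0 = 2.
  375 = 4*76 + 71, so a_1 = 4.
  76 = 1*71 + 5, so a_2 = 1.
  71 = 14*5 + 1, so a_3 = 14.
  5 = 5*1 + 0, so a_4 = 5.
The remainder reaches 0 after 5 divisions, so the expansion has 5 partial quotients, read off in order.

[2; 4, 1, 14, 5]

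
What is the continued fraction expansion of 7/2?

Run the Euclidean algorithm on 7 and 2; the successive quotients are the partial quotients a_0, a_1, ... (each step inverts the fractional part left over by the previous one):
  7 = 3*2 + 1, so a_0 = 3.
  2 = 2*1 + 0, so a_1 = 2.
The remainder reaches 0 after 2 divisions, so the expansion has 2 partial quotients, read off in order.

[3; 2]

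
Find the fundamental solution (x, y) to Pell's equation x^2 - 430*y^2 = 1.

(x, y) = (2862251, 138030)

First expand sqrt(430) as a continued fraction. With x_i = (sqrt(430) + m_i)/d_i and (m_0, d_0) = (0, 1): a_0 = floor(sqrt(430)) = 20, since 20^2 = 400 <= 430 < 441 = 21^2.
Iterate m_{i+1} = d_i*a_i - m_i, d_{i+1} = (430 - m_{i+1}^2)/d_i, a_{i+1} = floor((a_0 + m_{i+1})/d_{i+1}):
  m_1 = 1*20 - 0 = 20, d_1 = (430 - 20^2)/1 = 30/1 = 30, a_1 = floor((20 + 20)/30) = 1.
  m_2 = 30*1 - 20 = 10, d_2 = (430 - 10^2)/30 = 330/30 = 11, a_2 = floor((20 + 10)/11) = 2.
  m_3 = 11*2 - 10 = 12, d_3 = (430 - 12^2)/11 = 286/11 = 26, a_3 = floor((20 + 12)/26) = 1.
  m_4 = 26*1 - 12 = 14, d_4 = (430 - 14^2)/26 = 234/26 = 9, a_4 = floor((20 + 14)/9) = 3.
  m_5 = 9*3 - 14 = 13, d_5 = (430 - 13^2)/9 = 261/9 = 29, a_5 = floor((20 + 13)/29) = 1.
  m_6 = 29*1 - 13 = 16, d_6 = (430 - 16^2)/29 = 174/29 = 6, a_6 = floor((20 + 16)/6) = 6.
  m_7 = 6*6 - 16 = 20, d_7 = (430 - 20^2)/6 = 30/6 = 5, a_7 = floor((20 + 20)/5) = 8.
  m_8 = 5*8 - 20 = 20, d_8 = (430 - 20^2)/5 = 30/5 = 6, a_8 = floor((20 + 20)/6) = 6.
  m_9 = 6*6 - 20 = 16, d_9 = (430 - 16^2)/6 = 174/6 = 29, a_9 = floor((20 + 16)/29) = 1.
  m_10 = 29*1 - 16 = 13, d_10 = (430 - 13^2)/29 = 261/29 = 9, a_10 = floor((20 + 13)/9) = 3.
  m_11 = 9*3 - 13 = 14, d_11 = (430 - 14^2)/9 = 234/9 = 26, a_11 = floor((20 + 14)/26) = 1.
  m_12 = 26*1 - 14 = 12, d_12 = (430 - 12^2)/26 = 286/26 = 11, a_12 = floor((20 + 12)/11) = 2.
  m_13 = 11*2 - 12 = 10, d_13 = (430 - 10^2)/11 = 330/11 = 30, a_13 = floor((20 + 10)/30) = 1.
  m_14 = 30*1 - 10 = 20, d_14 = (430 - 20^2)/30 = 30/30 = 1, a_14 = floor((20 + 20)/1) = 40.
  m_15 = 1*40 - 20 = 20, d_15 = (430 - 20^2)/1 = 30/1 = 30: (m_15, d_15) = (m_1, d_1) = (20, 30), so from here the quotients repeat a_1, ..., a_14; the period length is 14.
So sqrt(430) = [20; (1, 2, 1, 3, 1, 6, 8, 6, 1, 3, 1, 2, 1, 40)] with period length k = 14.
k is even, so the fundamental solution of x^2 - 430y^2 = 1 is (p_{k-1}, q_{k-1}) = (p_13, q_13); compute convergents through index 13.
Convergents (p_i = a_i*p_{i-1} + p_{i-2}, q_i = a_i*q_{i-1} + q_{i-2} with p_{-2}=0, p_{-1}=1, q_{-2}=1, q_{-1}=0):
  i=0: a_0=20, p_0 = 20*1 + 0 = 20, q_0 = 20*0 + 1 = 1.
  i=1: a_1=1, p_1 = 1*20 + 1 = 21, q_1 = 1*1 + 0 = 1.
  i=2: a_2=2, p_2 = 2*21 + 20 = 62, q_2 = 2*1 + 1 = 3.
  i=3: a_3=1, p_3 = 1*62 + 21 = 83, q_3 = 1*3 + 1 = 4.
  i=4: a_4=3, p_4 = 3*83 + 62 = 311, q_4 = 3*4 + 3 = 15.
  i=5: a_5=1, p_5 = 1*311 + 83 = 394, q_5 = 1*15 + 4 = 19.
  i=6: a_6=6, p_6 = 6*394 + 311 = 2675, q_6 = 6*19 + 15 = 129.
  i=7: a_7=8, p_7 = 8*2675 + 394 = 21794, q_7 = 8*129 + 19 = 1051.
  i=8: a_8=6, p_8 = 6*21794 + 2675 = 133439, q_8 = 6*1051 + 129 = 6435.
  i=9: a_9=1, p_9 = 1*133439 + 21794 = 155233, q_9 = 1*6435 + 1051 = 7486.
  i=10: a_10=3, p_10 = 3*155233 + 133439 = 599138, q_10 = 3*7486 + 6435 = 28893.
  i=11: a_11=1, p_11 = 1*599138 + 155233 = 754371, q_11 = 1*28893 + 7486 = 36379.
  i=12: a_12=2, p_12 = 2*754371 + 599138 = 2107880, q_12 = 2*36379 + 28893 = 101651.
  i=13: a_13=1, p_13 = 1*2107880 + 754371 = 2862251, q_13 = 1*101651 + 36379 = 138030.
Check: 2862251^2 - 430*138030^2 = 8192480787001 - 8192480787000 = 1, so (x, y) = (2862251, 138030) solves the equation, and by the theorem it is the least positive solution.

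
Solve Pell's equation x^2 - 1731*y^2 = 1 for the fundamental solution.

First expand sqrt(1731) as a continued fraction. With x_i = (sqrt(1731) + m_i)/d_i and (m_0, d_0) = (0, 1): a_0 = floor(sqrt(1731)) = 41, since 41^2 = 1681 <= 1731 < 1764 = 42^2.
Iterate m_{i+1} = d_i*a_i - m_i, d_{i+1} = (1731 - m_{i+1}^2)/d_i, a_{i+1} = floor((a_0 + m_{i+1})/d_{i+1}):
  m_1 = 1*41 - 0 = 41, d_1 = (1731 - 41^2)/1 = 50/1 = 50, a_1 = floor((41 + 41)/50) = 1.
  m_2 = 50*1 - 41 = 9, d_2 = (1731 - 9^2)/50 = 1650/50 = 33, a_2 = floor((41 + 9)/33) = 1.
  m_3 = 33*1 - 9 = 24, d_3 = (1731 - 24^2)/33 = 1155/33 = 35, a_3 = floor((41 + 24)/35) = 1.
  m_4 = 35*1 - 24 = 11, d_4 = (1731 - 11^2)/35 = 1610/35 = 46, a_4 = floor((41 + 11)/46) = 1.
  m_5 = 46*1 - 11 = 35, d_5 = (1731 - 35^2)/46 = 506/46 = 11, a_5 = floor((41 + 35)/11) = 6.
  m_6 = 11*6 - 35 = 31, d_6 = (1731 - 31^2)/11 = 770/11 = 70, a_6 = floor((41 + 31)/70) = 1.
  m_7 = 70*1 - 31 = 39, d_7 = (1731 - 39^2)/70 = 210/70 = 3, a_7 = floor((41 + 39)/3) = 26.
  m_8 = 3*26 - 39 = 39, d_8 = (1731 - 39^2)/3 = 210/3 = 70, a_8 = floor((41 + 39)/70) = 1.
  m_9 = 70*1 - 39 = 31, d_9 = (1731 - 31^2)/70 = 770/70 = 11, a_9 = floor((41 + 31)/11) = 6.
  m_10 = 11*6 - 31 = 35, d_10 = (1731 - 35^2)/11 = 506/11 = 46, a_10 = floor((41 + 35)/46) = 1.
  m_11 = 46*1 - 35 = 11, d_11 = (1731 - 11^2)/46 = 1610/46 = 35, a_11 = floor((41 + 11)/35) = 1.
  m_12 = 35*1 - 11 = 24, d_12 = (1731 - 24^2)/35 = 1155/35 = 33, a_12 = floor((41 + 24)/33) = 1.
  m_13 = 33*1 - 24 = 9, d_13 = (1731 - 9^2)/33 = 1650/33 = 50, a_13 = floor((41 + 9)/50) = 1.
  m_14 = 50*1 - 9 = 41, d_14 = (1731 - 41^2)/50 = 50/50 = 1, a_14 = floor((41 + 41)/1) = 82.
  m_15 = 1*82 - 41 = 41, d_15 = (1731 - 41^2)/1 = 50/1 = 50: (m_15, d_15) = (m_1, d_1) = (41, 50), so from here the quotients repeat a_1, ..., a_14; the period length is 14.
So sqrt(1731) = [41; (1, 1, 1, 1, 6, 1, 26, 1, 6, 1, 1, 1, 1, 82)] with period length k = 14.
k is even, so the fundamental solution of x^2 - 1731y^2 = 1 is (p_{k-1}, q_{k-1}) = (p_13, q_13); compute convergents through index 13.
Convergents (p_i = a_i*p_{i-1} + p_{i-2}, q_i = a_i*q_{i-1} + q_{i-2} with p_{-2}=0, p_{-1}=1, q_{-2}=1, q_{-1}=0):
  i=0: a_0=41, p_0 = 41*1 + 0 = 41, q_0 = 41*0 + 1 = 1.
  i=1: a_1=1, p_1 = 1*41 + 1 = 42, q_1 = 1*1 + 0 = 1.
  i=2: a_2=1, p_2 = 1*42 + 41 = 83, q_2 = 1*1 + 1 = 2.
  i=3: a_3=1, p_3 = 1*83 + 42 = 125, q_3 = 1*2 + 1 = 3.
  i=4: a_4=1, p_4 = 1*125 + 83 = 208, q_4 = 1*3 + 2 = 5.
  i=5: a_5=6, p_5 = 6*208 + 125 = 1373, q_5 = 6*5 + 3 = 33.
  i=6: a_6=1, p_6 = 1*1373 + 208 = 1581, q_6 = 1*33 + 5 = 38.
  i=7: a_7=26, p_7 = 26*1581 + 1373 = 42479, q_7 = 26*38 + 33 = 1021.
  i=8: a_8=1, p_8 = 1*42479 + 1581 = 44060, q_8 = 1*1021 + 38 = 1059.
  i=9: a_9=6, p_9 = 6*44060 + 42479 = 306839, q_9 = 6*1059 + 1021 = 7375.
  i=10: a_10=1, p_10 = 1*306839 + 44060 = 350899, q_10 = 1*7375 + 1059 = 8434.
  i=11: a_11=1, p_11 = 1*350899 + 306839 = 657738, q_11 = 1*8434 + 7375 = 15809.
  i=12: a_12=1, p_12 = 1*657738 + 350899 = 1008637, q_12 = 1*15809 + 8434 = 24243.
  i=13: a_13=1, p_13 = 1*1008637 + 657738 = 1666375, q_13 = 1*24243 + 15809 = 40052.
Check: 1666375^2 - 1731*40052^2 = 2776805640625 - 2776805640624 = 1, so (x, y) = (1666375, 40052) solves the equation, and by the theorem it is the least positive solution.

(x, y) = (1666375, 40052)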